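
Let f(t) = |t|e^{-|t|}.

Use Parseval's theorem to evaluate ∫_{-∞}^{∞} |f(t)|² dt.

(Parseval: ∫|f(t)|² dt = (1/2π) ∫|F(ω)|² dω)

∫|f(t)|² dt = \frac{1}{2}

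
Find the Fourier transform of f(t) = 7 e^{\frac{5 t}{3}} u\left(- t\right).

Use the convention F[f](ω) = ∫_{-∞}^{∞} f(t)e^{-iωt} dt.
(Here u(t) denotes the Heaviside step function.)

F(ω) = - \frac{21}{3 i \omega - 5}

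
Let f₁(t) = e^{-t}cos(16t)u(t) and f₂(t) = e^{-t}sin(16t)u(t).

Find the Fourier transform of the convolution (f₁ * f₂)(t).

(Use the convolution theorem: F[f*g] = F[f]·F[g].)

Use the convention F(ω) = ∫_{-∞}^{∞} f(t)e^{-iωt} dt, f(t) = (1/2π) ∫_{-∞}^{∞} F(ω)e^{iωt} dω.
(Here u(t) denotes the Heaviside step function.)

F[f₁*f₂](ω) = \frac{16 \left(i \omega + 1\right)}{\left(\left(i \omega + 1\right)^{2} + 256\right)^{2}}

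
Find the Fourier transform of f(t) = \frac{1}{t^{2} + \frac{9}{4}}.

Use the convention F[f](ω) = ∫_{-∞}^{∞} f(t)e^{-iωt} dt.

F(ω) = \frac{2 \pi e^{- \frac{3 \left|{\omega}\right|}{2}}}{3}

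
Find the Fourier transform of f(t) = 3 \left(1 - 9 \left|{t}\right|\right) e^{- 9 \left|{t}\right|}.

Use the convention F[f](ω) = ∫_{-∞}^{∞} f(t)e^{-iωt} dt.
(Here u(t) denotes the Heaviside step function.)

F(ω) = \frac{108 \omega^{2}}{\left(\omega^{2} + 81\right)^{2}}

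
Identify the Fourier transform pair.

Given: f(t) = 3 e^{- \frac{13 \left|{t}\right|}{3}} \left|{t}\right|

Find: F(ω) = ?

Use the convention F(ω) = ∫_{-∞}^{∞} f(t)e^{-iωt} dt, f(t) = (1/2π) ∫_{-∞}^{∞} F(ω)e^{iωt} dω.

F(ω) = \frac{54 \left(169 - 9 \omega^{2}\right)}{\left(9 \omega^{2} + 169\right)^{2}}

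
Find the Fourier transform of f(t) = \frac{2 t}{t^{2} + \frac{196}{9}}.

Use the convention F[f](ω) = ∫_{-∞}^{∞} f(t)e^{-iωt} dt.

F(ω) = - 2 i \pi e^{- \frac{14 \left|{\omega}\right|}{3}} \operatorname{sign}{\left(\omega \right)}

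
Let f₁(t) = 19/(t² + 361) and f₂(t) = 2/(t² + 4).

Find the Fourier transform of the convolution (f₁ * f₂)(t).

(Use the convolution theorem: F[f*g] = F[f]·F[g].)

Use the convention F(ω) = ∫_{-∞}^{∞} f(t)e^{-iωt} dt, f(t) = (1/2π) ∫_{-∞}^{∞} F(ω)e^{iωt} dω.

F[f₁*f₂](ω) = \pi^{2} e^{- 21 \left|{\omega}\right|}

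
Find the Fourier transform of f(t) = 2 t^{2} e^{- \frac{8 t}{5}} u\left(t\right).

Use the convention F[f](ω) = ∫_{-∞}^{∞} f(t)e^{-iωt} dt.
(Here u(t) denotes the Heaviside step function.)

F(ω) = \frac{500}{\left(5 i \omega + 8\right)^{3}}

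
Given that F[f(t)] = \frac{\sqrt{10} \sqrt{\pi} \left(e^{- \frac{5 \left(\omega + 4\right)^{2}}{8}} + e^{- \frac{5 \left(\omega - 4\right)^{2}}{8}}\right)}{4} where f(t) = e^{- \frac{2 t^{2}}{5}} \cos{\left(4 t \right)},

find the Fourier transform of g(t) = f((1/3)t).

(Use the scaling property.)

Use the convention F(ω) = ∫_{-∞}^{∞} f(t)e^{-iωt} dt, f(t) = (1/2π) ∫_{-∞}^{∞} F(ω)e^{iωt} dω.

F[g](ω) = \frac{3 \sqrt{10} \sqrt{\pi} \left(e^{30 \omega} + 1\right) e^{- \frac{45 \omega^{2}}{8} - 15 \omega - 10}}{4}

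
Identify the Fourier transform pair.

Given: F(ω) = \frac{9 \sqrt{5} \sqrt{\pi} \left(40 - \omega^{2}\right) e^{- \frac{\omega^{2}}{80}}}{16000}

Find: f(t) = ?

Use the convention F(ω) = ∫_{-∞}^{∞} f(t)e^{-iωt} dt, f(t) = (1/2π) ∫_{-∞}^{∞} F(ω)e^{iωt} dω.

f(t) = 9 t^{2} e^{- 20 t^{2}}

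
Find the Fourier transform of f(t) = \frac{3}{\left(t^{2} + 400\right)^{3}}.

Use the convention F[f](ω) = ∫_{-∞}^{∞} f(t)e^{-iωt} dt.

F(ω) = \frac{3 \pi \left(400 \omega^{2} + 60 \left|{\omega}\right| + 3\right) e^{- 20 \left|{\omega}\right|}}{25600000}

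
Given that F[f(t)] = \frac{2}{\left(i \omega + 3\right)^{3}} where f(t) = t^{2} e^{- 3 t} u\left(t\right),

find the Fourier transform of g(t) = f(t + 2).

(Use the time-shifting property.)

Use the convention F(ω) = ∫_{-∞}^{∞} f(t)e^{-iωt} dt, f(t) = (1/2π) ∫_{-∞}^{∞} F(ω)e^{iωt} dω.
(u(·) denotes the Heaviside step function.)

F[g](ω) = \frac{2 e^{2 i \omega}}{\left(i \omega + 3\right)^{3}}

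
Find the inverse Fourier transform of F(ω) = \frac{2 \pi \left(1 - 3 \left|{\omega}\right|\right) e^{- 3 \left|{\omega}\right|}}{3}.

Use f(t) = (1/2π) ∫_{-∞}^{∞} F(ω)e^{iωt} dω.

f(t) = \frac{4 t^{2}}{\left(t^{2} + 9\right)^{2}}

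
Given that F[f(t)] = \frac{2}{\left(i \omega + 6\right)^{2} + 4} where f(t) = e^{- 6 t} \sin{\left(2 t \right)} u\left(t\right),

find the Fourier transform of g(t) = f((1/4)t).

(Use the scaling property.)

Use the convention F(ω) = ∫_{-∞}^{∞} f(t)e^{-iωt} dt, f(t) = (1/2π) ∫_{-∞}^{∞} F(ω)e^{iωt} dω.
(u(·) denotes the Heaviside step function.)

F[g](ω) = \frac{2}{\left(2 i \omega + 3\right)^{2} + 1}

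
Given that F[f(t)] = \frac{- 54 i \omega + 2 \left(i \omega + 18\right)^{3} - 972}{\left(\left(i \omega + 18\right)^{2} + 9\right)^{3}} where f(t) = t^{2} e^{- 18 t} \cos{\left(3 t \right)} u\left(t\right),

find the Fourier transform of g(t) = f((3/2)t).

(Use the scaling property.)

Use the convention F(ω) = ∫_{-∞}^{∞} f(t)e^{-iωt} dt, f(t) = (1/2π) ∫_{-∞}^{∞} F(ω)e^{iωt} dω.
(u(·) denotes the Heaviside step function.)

F[g](ω) = \frac{72 \left(- 243 i \omega + 4 \left(i \omega + 27\right)^{3} - 6561\right)}{\left(4 \left(i \omega + 27\right)^{2} + 81\right)^{3}}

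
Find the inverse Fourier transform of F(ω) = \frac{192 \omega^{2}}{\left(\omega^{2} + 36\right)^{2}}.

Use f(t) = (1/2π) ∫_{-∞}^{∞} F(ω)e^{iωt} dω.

f(t) = 8 \left(1 - 6 \left|{t}\right|\right) e^{- 6 \left|{t}\right|}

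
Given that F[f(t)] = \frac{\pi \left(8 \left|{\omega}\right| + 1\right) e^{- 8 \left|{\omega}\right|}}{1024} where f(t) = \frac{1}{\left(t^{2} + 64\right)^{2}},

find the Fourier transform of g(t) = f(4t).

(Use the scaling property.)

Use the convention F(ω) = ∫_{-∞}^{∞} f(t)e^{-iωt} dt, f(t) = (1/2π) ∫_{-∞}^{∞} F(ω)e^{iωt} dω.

F[g](ω) = \frac{\pi \left(2 \left|{\omega}\right| + 1\right) e^{- 2 \left|{\omega}\right|}}{4096}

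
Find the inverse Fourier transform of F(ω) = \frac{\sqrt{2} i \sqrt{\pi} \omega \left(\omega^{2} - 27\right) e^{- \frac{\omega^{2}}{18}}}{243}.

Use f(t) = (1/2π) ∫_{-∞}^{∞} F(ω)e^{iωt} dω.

f(t) = 9 t^{3} e^{- \frac{9 t^{2}}{2}}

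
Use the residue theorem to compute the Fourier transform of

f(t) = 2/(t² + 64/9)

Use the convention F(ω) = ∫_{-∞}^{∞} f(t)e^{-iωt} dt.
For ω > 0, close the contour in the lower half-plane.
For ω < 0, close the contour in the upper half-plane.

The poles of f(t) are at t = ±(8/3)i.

Let g(z) = f(z)e^{-iωz}; for large |z| the factor e^{-iωz} decays in the lower half-plane when ω > 0 and in the upper half-plane when ω < 0.

Case ω > 0 (lower half-plane, clockwise contour ⇒ F(ω) = -2πi·ΣRes):
  Res_{z = - \frac{8 i}{3}} g(z) = \frac{3 i e^{- \frac{8 \omega}{3}}}{8}
  F(ω) = -2πi·ΣRes = \frac{3 \pi e^{- \frac{8 \omega}{3}}}{4}

Case ω < 0 (upper half-plane, counterclockwise contour ⇒ F(ω) = +2πi·ΣRes):
  Res_{z = \frac{8 i}{3}} g(z) = - \frac{3 i e^{\frac{8 \omega}{3}}}{8}
  F(ω) = 2πi·ΣRes = \frac{3 \pi e^{\frac{8 \omega}{3}}}{4}

Both cases combine into a single formula in |ω|:

F(ω) = \frac{3 \pi e^{- \frac{8 \left|{\omega}\right|}{3}}}{4}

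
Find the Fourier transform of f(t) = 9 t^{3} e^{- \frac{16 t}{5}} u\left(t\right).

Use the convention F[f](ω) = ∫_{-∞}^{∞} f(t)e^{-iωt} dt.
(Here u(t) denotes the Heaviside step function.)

F(ω) = \frac{33750}{\left(5 i \omega + 16\right)^{4}}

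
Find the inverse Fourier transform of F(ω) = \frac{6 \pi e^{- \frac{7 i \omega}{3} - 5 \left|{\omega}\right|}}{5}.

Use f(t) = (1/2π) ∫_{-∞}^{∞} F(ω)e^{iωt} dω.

f(t) = \frac{6}{\left(t - \frac{7}{3}\right)^{2} + 25}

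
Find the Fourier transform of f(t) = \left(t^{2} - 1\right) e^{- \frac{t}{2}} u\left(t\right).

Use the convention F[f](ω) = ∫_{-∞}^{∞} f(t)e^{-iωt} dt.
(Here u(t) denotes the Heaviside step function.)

F(ω) = \frac{2 \left(16 i \omega - \left(2 i \omega + 1\right)^{3} + 8\right)}{\left(2 i \omega + 1\right)^{4}}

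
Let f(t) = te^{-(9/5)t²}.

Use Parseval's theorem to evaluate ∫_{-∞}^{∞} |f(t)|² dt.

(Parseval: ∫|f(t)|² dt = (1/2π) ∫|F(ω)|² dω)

∫|f(t)|² dt = \frac{5 \sqrt{10} \sqrt{\pi}}{216}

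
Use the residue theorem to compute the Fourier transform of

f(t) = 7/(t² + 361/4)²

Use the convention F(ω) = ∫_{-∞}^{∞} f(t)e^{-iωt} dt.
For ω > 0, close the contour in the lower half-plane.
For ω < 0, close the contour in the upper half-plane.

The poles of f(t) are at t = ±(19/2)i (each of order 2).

Let g(z) = f(z)e^{-iωz}; for large |z| the factor e^{-iωz} decays in the lower half-plane when ω > 0 and in the upper half-plane when ω < 0.

Case ω > 0 (lower half-plane, clockwise contour ⇒ F(ω) = -2πi·ΣRes):
  Res_{z = - \frac{19 i}{2}} g(z) = \frac{7 i \left(19 \omega + 2\right) e^{- \frac{19 \omega}{2}}}{6859} (pole of order 2)
  F(ω) = -2πi·ΣRes = \frac{14 \pi \left(19 \omega + 2\right) e^{- \frac{19 \omega}{2}}}{6859}

Case ω < 0 (upper half-plane, counterclockwise contour ⇒ F(ω) = +2πi·ΣRes):
  Res_{z = \frac{19 i}{2}} g(z) = \frac{7 i \left(19 \omega - 2\right) e^{\frac{19 \omega}{2}}}{6859} (pole of order 2)
  F(ω) = 2πi·ΣRes = \frac{14 \pi \left(2 - 19 \omega\right) e^{\frac{19 \omega}{2}}}{6859}

Both cases combine into a single formula in |ω|:

F(ω) = \frac{14 \pi \left(19 \left|{\omega}\right| + 2\right) e^{- \frac{19 \left|{\omega}\right|}{2}}}{6859}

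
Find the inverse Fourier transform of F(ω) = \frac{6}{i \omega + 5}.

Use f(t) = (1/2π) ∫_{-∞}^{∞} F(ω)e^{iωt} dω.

f(t) = 6 e^{- 5 t} u\left(t\right)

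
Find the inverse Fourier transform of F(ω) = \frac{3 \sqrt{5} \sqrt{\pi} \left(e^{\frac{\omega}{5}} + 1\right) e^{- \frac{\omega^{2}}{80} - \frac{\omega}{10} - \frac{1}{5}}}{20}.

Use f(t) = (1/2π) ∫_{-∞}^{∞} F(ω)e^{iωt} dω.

f(t) = 3 e^{- 20 t^{2}} \cos{\left(4 t \right)}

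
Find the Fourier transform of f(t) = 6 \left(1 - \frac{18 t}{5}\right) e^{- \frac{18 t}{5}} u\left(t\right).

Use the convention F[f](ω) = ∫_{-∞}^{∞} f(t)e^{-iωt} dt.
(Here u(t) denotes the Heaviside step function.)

F(ω) = \frac{150 i \omega}{- 25 \omega^{2} + 180 i \omega + 324}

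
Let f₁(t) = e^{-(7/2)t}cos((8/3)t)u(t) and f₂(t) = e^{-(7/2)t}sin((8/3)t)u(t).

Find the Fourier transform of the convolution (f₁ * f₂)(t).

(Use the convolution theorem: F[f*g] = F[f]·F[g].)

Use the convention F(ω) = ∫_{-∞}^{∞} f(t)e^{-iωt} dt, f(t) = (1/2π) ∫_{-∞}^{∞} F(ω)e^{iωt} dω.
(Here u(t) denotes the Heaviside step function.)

F[f₁*f₂](ω) = \frac{1728 \left(2 i \omega + 7\right)}{\left(9 \left(2 i \omega + 7\right)^{2} + 256\right)^{2}}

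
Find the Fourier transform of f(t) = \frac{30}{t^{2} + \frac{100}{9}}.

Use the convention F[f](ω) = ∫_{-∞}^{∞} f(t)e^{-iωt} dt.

F(ω) = 9 \pi e^{- \frac{10 \left|{\omega}\right|}{3}}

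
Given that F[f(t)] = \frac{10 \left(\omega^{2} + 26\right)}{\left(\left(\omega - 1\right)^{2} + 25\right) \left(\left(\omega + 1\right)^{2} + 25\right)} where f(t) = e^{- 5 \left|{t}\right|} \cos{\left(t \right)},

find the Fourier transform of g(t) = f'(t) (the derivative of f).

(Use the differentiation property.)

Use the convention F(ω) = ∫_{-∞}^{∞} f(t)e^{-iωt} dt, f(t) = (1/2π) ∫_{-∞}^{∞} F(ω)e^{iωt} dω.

F[g](ω) = \frac{10 i \omega \left(\omega^{2} + 26\right)}{\omega^{4} + 48 \omega^{2} + 676}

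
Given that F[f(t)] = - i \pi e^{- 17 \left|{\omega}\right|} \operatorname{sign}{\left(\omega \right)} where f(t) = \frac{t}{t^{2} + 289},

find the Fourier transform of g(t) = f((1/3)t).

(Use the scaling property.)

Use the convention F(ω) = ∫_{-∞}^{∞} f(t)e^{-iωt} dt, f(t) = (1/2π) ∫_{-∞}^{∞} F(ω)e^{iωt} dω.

F[g](ω) = - 3 i \pi e^{- 51 \left|{\omega}\right|} \operatorname{sign}{\left(\omega \right)}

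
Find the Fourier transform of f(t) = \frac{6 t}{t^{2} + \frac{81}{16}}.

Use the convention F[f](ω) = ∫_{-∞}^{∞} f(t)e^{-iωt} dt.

F(ω) = - 6 i \pi e^{- \frac{9 \left|{\omega}\right|}{4}} \operatorname{sign}{\left(\omega \right)}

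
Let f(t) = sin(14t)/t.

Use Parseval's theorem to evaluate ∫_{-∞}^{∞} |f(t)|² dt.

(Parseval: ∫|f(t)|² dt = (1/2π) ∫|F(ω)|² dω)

∫|f(t)|² dt = 14 \pi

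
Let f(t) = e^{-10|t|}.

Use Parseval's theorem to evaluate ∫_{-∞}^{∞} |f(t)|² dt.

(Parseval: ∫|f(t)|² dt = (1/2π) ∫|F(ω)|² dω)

∫|f(t)|² dt = \frac{1}{10}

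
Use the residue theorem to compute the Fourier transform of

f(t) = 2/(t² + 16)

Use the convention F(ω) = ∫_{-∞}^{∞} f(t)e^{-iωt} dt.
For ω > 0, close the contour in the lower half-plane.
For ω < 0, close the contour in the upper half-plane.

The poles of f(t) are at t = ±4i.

Let g(z) = f(z)e^{-iωz}; for large |z| the factor e^{-iωz} decays in the lower half-plane when ω > 0 and in the upper half-plane when ω < 0.

Case ω > 0 (lower half-plane, clockwise contour ⇒ F(ω) = -2πi·ΣRes):
  Res_{z = - 4 i} g(z) = \frac{i e^{- 4 \omega}}{4}
  F(ω) = -2πi·ΣRes = \frac{\pi e^{- 4 \omega}}{2}

Case ω < 0 (upper half-plane, counterclockwise contour ⇒ F(ω) = +2πi·ΣRes):
  Res_{z = 4 i} g(z) = - \frac{i e^{4 \omega}}{4}
  F(ω) = 2πi·ΣRes = \frac{\pi e^{4 \omega}}{2}

Both cases combine into a single formula in |ω|:

F(ω) = \frac{\pi e^{- 4 \left|{\omega}\right|}}{2}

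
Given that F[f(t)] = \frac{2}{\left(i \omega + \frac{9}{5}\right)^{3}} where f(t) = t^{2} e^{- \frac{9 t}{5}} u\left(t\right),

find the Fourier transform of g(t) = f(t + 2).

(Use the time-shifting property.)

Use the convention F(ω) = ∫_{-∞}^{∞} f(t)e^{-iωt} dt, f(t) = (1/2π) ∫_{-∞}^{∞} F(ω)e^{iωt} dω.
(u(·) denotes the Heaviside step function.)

F[g](ω) = \frac{250 e^{2 i \omega}}{\left(5 i \omega + 9\right)^{3}}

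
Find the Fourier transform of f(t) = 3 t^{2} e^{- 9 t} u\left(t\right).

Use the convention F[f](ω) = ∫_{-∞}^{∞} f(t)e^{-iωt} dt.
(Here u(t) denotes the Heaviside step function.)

F(ω) = \frac{6}{\left(i \omega + 9\right)^{3}}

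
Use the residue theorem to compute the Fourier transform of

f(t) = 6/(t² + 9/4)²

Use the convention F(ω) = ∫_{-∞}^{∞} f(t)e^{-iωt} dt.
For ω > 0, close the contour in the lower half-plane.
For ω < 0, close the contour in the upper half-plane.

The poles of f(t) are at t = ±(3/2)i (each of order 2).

Let g(z) = f(z)e^{-iωz}; for large |z| the factor e^{-iωz} decays in the lower half-plane when ω > 0 and in the upper half-plane when ω < 0.

Case ω > 0 (lower half-plane, clockwise contour ⇒ F(ω) = -2πi·ΣRes):
  Res_{z = - \frac{3 i}{2}} g(z) = \frac{2 i \left(3 \omega + 2\right) e^{- \frac{3 \omega}{2}}}{9} (pole of order 2)
  F(ω) = -2πi·ΣRes = \frac{4 \pi \left(3 \omega + 2\right) e^{- \frac{3 \omega}{2}}}{9}

Case ω < 0 (upper half-plane, counterclockwise contour ⇒ F(ω) = +2πi·ΣRes):
  Res_{z = \frac{3 i}{2}} g(z) = \frac{2 i \left(3 \omega - 2\right) e^{\frac{3 \omega}{2}}}{9} (pole of order 2)
  F(ω) = 2πi·ΣRes = \frac{4 \pi \left(2 - 3 \omega\right) e^{\frac{3 \omega}{2}}}{9}

Both cases combine into a single formula in |ω|:

F(ω) = \frac{4 \pi \left(3 \left|{\omega}\right| + 2\right) e^{- \frac{3 \left|{\omega}\right|}{2}}}{9}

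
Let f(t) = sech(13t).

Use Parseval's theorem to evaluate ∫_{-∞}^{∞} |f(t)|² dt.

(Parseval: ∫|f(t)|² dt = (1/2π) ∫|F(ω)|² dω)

∫|f(t)|² dt = \frac{2}{13}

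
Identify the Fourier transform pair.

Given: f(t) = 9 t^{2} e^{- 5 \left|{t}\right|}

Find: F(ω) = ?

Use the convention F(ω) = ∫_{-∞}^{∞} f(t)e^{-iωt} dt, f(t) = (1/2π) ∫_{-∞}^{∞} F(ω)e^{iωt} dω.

F(ω) = \frac{180 \left(25 - 3 \omega^{2}\right)}{\left(\omega^{2} + 25\right)^{3}}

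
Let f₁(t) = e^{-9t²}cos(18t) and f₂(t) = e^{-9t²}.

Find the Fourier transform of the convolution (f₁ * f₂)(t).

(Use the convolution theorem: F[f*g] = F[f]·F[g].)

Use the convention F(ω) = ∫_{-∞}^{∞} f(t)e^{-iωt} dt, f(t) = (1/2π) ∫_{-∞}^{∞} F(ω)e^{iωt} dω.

F[f₁*f₂](ω) = \frac{\pi \left(e^{2 \omega} + 1\right) e^{- \frac{\omega^{2}}{18} - \omega - 9}}{18}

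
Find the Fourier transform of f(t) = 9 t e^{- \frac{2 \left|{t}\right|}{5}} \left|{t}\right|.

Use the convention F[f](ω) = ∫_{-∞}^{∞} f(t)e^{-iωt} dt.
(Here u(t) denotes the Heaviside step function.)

F(ω) = \frac{22500 i \omega \left(25 \omega^{2} - 12\right)}{\left(25 \omega^{2} + 4\right)^{3}}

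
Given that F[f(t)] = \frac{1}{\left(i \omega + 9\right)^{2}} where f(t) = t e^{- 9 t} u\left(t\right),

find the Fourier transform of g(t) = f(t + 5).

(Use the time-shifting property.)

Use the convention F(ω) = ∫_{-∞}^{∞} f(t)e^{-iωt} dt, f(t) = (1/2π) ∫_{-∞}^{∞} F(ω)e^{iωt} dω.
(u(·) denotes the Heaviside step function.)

F[g](ω) = \frac{e^{5 i \omega}}{\left(i \omega + 9\right)^{2}}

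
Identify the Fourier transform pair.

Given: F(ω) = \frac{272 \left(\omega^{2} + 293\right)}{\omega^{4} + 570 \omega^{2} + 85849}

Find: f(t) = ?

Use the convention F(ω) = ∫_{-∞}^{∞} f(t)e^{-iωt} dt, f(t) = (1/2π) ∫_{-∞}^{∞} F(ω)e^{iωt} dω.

f(t) = 8 e^{- 17 \left|{t}\right|} \cos{\left(2 \left|{t}\right| \right)}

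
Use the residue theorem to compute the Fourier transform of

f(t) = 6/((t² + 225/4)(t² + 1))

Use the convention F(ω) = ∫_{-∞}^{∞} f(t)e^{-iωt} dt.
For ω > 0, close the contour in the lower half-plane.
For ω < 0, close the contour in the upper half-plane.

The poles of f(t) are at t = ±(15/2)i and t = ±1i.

Let g(z) = f(z)e^{-iωz}; for large |z| the factor e^{-iωz} decays in the lower half-plane when ω > 0 and in the upper half-plane when ω < 0.

Case ω > 0 (lower half-plane, clockwise contour ⇒ F(ω) = -2πi·ΣRes):
  Res_{z = - \frac{15 i}{2}} g(z) = - \frac{8 i e^{- \frac{15 \omega}{2}}}{1105}
  Res_{z = - i} g(z) = \frac{12 i e^{- \omega}}{221}
  F(ω) = -2πi·ΣRes = \frac{24 \pi e^{- \omega}}{221} - \frac{16 \pi e^{- \frac{15 \omega}{2}}}{1105}

Case ω < 0 (upper half-plane, counterclockwise contour ⇒ F(ω) = +2πi·ΣRes):
  Res_{z = \frac{15 i}{2}} g(z) = \frac{8 i e^{\frac{15 \omega}{2}}}{1105}
  Res_{z = i} g(z) = - \frac{12 i e^{\omega}}{221}
  F(ω) = 2πi·ΣRes = \frac{8 \pi \left(- 2 e^{\frac{15 \omega}{2}} + 15 e^{\omega}\right)}{1105}

Both cases combine into a single formula in |ω|:

F(ω) = \frac{24 \pi e^{- \left|{\omega}\right|}}{221} - \frac{16 \pi e^{- \frac{15 \left|{\omega}\right|}{2}}}{1105}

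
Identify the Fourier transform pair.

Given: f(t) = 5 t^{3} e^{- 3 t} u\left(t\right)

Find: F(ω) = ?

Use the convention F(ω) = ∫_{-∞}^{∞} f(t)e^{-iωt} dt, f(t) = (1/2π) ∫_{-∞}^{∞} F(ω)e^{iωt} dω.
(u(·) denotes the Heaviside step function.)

F(ω) = \frac{30}{\left(i \omega + 3\right)^{4}}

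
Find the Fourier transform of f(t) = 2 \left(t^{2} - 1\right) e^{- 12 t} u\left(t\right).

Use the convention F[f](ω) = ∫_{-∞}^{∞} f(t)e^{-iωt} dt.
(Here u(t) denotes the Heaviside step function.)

F(ω) = \frac{2 \left(2 i \omega - \left(i \omega + 12\right)^{3} + 24\right)}{\left(i \omega + 12\right)^{4}}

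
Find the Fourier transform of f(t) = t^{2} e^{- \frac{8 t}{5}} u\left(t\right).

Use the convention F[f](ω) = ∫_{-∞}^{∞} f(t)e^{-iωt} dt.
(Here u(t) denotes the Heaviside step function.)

F(ω) = \frac{250}{\left(5 i \omega + 8\right)^{3}}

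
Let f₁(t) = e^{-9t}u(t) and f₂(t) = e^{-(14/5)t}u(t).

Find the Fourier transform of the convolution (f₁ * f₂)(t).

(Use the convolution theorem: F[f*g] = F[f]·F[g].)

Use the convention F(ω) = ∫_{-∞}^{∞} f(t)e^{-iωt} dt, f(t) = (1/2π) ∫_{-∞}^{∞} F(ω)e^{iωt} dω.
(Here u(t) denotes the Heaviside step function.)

F[f₁*f₂](ω) = \frac{5}{\left(i \omega + 9\right) \left(5 i \omega + 14\right)}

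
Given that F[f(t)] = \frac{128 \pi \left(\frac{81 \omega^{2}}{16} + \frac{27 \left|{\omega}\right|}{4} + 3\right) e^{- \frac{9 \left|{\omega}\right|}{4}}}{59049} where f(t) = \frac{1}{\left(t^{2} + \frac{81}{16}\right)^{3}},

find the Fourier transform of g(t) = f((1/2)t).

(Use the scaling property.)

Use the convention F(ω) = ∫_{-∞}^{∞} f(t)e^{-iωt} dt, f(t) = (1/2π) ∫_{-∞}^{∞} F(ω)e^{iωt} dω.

F[g](ω) = \frac{64 \pi \left(27 \omega^{2} + 18 \left|{\omega}\right| + 4\right) e^{- \frac{9 \left|{\omega}\right|}{2}}}{19683}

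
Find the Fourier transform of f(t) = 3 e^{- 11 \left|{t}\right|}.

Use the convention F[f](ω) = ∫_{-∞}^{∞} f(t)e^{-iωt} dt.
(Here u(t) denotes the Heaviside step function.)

F(ω) = \frac{66}{\omega^{2} + 121}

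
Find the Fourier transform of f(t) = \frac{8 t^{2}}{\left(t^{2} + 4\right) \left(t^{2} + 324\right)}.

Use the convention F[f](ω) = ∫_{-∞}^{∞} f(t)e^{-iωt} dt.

F(ω) = \frac{\pi \left(9 - e^{16 \left|{\omega}\right|}\right) e^{- 18 \left|{\omega}\right|}}{20}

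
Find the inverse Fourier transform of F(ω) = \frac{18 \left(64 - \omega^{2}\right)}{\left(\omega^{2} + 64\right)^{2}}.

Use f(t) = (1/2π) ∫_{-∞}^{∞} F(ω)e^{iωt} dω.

f(t) = 9 e^{- 8 \left|{t}\right|} \left|{t}\right|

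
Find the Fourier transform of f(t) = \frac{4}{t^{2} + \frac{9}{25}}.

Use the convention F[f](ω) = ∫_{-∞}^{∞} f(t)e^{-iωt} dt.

F(ω) = \frac{20 \pi e^{- \frac{3 \left|{\omega}\right|}{5}}}{3}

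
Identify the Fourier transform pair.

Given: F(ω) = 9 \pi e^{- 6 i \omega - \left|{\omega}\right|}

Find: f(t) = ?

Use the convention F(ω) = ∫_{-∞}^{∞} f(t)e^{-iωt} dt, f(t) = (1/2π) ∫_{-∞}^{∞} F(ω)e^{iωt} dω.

f(t) = \frac{9}{\left(t - 6\right)^{2} + 1}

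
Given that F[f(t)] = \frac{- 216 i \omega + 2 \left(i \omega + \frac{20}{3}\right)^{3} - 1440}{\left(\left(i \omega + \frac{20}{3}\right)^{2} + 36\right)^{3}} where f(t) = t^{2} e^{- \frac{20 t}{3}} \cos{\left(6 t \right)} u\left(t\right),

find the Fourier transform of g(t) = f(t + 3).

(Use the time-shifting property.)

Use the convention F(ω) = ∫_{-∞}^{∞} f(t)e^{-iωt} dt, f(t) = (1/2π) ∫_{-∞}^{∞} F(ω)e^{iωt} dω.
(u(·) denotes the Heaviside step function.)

F[g](ω) = \frac{54 \left(- 2916 i \omega + \left(3 i \omega + 20\right)^{3} - 19440\right) e^{3 i \omega}}{\left(\left(3 i \omega + 20\right)^{2} + 324\right)^{3}}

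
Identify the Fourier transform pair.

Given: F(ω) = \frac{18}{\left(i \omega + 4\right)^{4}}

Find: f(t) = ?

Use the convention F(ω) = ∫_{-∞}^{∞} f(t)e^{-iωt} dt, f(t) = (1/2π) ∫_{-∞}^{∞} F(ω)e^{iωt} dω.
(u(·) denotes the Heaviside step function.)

f(t) = 3 t^{3} e^{- 4 t} u\left(t\right)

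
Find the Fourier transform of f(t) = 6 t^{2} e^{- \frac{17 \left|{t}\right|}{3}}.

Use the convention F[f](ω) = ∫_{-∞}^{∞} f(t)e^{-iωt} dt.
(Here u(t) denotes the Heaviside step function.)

F(ω) = \frac{11016 \left(289 - 27 \omega^{2}\right)}{\left(9 \omega^{2} + 289\right)^{3}}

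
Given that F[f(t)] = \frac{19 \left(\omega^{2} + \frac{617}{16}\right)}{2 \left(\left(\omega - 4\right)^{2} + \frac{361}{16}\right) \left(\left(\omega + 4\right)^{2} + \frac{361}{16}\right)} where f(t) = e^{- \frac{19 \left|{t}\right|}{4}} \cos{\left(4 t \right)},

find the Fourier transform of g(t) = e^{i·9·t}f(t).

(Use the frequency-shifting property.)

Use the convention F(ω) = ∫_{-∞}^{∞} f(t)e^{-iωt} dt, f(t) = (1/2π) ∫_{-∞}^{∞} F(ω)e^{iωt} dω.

F[g](ω) = \frac{152 \left(16 \left(\omega - 9\right)^{2} + 617\right)}{\left(16 \left(\omega - 13\right)^{2} + 361\right) \left(16 \left(\omega - 5\right)^{2} + 361\right)}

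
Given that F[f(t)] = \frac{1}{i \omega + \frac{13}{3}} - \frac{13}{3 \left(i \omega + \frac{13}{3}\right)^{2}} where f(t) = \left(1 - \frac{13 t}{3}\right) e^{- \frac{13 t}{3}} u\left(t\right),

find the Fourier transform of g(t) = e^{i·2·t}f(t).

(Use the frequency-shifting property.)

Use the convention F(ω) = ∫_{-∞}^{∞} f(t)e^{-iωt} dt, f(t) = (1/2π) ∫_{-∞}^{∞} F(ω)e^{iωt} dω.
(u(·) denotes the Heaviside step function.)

F[g](ω) = \frac{9 i \left(2 - \omega\right)}{9 \omega^{2} - 6 \omega \left(6 + 13 i\right) - 133 + 156 i}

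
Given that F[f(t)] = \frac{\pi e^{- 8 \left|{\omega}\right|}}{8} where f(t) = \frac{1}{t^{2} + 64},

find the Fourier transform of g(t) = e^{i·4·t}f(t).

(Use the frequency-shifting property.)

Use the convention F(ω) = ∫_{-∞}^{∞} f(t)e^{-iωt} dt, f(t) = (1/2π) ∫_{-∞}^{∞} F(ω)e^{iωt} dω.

F[g](ω) = \frac{\pi e^{- 8 \left|{\omega - 4}\right|}}{8}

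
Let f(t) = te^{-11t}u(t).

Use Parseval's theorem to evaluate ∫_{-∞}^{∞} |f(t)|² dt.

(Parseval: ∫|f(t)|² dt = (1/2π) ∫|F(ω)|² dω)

∫|f(t)|² dt = \frac{1}{5324}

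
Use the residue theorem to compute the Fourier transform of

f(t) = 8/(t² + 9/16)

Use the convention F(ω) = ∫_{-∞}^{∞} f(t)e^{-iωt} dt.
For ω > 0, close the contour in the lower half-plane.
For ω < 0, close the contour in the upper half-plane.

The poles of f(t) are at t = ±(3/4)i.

Let g(z) = f(z)e^{-iωz}; for large |z| the factor e^{-iωz} decays in the lower half-plane when ω > 0 and in the upper half-plane when ω < 0.

Case ω > 0 (lower half-plane, clockwise contour ⇒ F(ω) = -2πi·ΣRes):
  Res_{z = - \frac{3 i}{4}} g(z) = \frac{16 i e^{- \frac{3 \omega}{4}}}{3}
  F(ω) = -2πi·ΣRes = \frac{32 \pi e^{- \frac{3 \omega}{4}}}{3}

Case ω < 0 (upper half-plane, counterclockwise contour ⇒ F(ω) = +2πi·ΣRes):
  Res_{z = \frac{3 i}{4}} g(z) = - \frac{16 i e^{\frac{3 \omega}{4}}}{3}
  F(ω) = 2πi·ΣRes = \frac{32 \pi e^{\frac{3 \omega}{4}}}{3}

Both cases combine into a single formula in |ω|:

F(ω) = \frac{32 \pi e^{- \frac{3 \left|{\omega}\right|}{4}}}{3}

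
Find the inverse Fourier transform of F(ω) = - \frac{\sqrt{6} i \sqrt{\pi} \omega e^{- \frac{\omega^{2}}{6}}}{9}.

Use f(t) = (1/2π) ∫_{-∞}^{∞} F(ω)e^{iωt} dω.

f(t) = t e^{- \frac{3 t^{2}}{2}}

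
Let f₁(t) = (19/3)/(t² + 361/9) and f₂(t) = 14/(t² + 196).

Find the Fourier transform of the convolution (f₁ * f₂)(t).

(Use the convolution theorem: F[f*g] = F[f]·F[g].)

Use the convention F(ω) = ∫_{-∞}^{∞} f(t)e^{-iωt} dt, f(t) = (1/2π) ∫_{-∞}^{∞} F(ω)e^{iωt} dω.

F[f₁*f₂](ω) = \pi^{2} e^{- \frac{61 \left|{\omega}\right|}{3}}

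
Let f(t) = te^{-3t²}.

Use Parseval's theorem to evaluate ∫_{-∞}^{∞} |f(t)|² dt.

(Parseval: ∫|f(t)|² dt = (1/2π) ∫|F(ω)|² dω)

∫|f(t)|² dt = \frac{\sqrt{6} \sqrt{\pi}}{72}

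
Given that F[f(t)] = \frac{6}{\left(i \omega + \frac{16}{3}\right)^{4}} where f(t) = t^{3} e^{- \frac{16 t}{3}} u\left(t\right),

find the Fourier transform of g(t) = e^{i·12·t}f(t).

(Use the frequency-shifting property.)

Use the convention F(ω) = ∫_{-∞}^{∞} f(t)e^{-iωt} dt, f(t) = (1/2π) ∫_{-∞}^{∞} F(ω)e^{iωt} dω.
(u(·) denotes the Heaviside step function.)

F[g](ω) = \frac{486}{\left(3 i \left(\omega - 12\right) + 16\right)^{4}}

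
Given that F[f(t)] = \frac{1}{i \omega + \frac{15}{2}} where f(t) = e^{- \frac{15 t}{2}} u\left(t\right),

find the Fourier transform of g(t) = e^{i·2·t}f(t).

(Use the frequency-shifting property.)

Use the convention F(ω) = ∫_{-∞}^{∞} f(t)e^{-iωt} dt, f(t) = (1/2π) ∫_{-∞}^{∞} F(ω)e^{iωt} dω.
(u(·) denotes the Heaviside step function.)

F[g](ω) = \frac{2}{2 i \left(\omega - 2\right) + 15}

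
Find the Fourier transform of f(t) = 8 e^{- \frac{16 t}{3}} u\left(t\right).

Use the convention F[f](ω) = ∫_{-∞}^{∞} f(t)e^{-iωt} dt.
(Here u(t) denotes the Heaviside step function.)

F(ω) = \frac{24}{3 i \omega + 16}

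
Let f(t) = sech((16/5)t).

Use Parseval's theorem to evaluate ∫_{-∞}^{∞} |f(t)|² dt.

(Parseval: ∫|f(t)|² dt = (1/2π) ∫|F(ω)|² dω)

∫|f(t)|² dt = \frac{5}{8}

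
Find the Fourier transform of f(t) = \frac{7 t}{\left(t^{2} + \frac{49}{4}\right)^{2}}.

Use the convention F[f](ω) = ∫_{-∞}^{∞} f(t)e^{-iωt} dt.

F(ω) = - i \pi \omega e^{- \frac{7 \left|{\omega}\right|}{2}}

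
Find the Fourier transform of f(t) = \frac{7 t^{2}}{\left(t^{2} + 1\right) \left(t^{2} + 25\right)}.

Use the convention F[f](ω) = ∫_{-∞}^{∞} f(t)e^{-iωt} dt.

F(ω) = \frac{7 \pi \left(5 - e^{4 \left|{\omega}\right|}\right) e^{- 5 \left|{\omega}\right|}}{24}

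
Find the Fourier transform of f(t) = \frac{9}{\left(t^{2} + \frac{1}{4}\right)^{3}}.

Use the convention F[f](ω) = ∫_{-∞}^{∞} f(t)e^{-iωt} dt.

F(ω) = 9 \pi \left(\omega^{2} + 6 \left|{\omega}\right| + 12\right) e^{- \frac{\left|{\omega}\right|}{2}}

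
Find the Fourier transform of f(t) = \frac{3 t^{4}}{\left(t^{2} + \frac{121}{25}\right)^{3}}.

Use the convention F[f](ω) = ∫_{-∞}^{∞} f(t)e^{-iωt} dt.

F(ω) = \frac{3 \pi \left(121 \omega^{2} - 275 \left|{\omega}\right| + 75\right) e^{- \frac{11 \left|{\omega}\right|}{5}}}{440}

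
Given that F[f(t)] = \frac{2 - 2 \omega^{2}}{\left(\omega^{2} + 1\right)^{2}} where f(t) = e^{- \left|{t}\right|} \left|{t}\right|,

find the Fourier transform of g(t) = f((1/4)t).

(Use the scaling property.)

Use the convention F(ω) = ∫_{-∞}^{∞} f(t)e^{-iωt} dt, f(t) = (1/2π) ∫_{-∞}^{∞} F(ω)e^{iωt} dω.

F[g](ω) = \frac{8 \left(1 - 16 \omega^{2}\right)}{\left(16 \omega^{2} + 1\right)^{2}}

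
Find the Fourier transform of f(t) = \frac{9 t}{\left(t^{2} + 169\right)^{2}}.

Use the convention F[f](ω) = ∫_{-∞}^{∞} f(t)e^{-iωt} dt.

F(ω) = - \frac{9 i \pi \omega e^{- 13 \left|{\omega}\right|}}{26}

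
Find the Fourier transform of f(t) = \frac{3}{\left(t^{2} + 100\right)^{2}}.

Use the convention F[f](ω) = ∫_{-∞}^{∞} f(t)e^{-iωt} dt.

F(ω) = \frac{3 \pi \left(10 \left|{\omega}\right| + 1\right) e^{- 10 \left|{\omega}\right|}}{2000}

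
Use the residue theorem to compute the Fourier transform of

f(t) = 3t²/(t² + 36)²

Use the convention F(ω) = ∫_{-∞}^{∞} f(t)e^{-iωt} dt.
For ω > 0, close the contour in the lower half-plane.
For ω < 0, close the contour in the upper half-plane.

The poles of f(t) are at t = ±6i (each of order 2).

Let g(z) = f(z)e^{-iωz}; for large |z| the factor e^{-iωz} decays in the lower half-plane when ω > 0 and in the upper half-plane when ω < 0.

Case ω > 0 (lower half-plane, clockwise contour ⇒ F(ω) = -2πi·ΣRes):
  Res_{z = - 6 i} g(z) = \frac{i \left(1 - 6 \omega\right) e^{- 6 \omega}}{8} (pole of order 2)
  F(ω) = -2πi·ΣRes = \frac{\pi \left(1 - 6 \omega\right) e^{- 6 \omega}}{4}

Case ω < 0 (upper half-plane, counterclockwise contour ⇒ F(ω) = +2πi·ΣRes):
  Res_{z = 6 i} g(z) = \frac{i \left(- 6 \omega - 1\right) e^{6 \omega}}{8} (pole of order 2)
  F(ω) = 2πi·ΣRes = \frac{\pi \left(6 \omega + 1\right) e^{6 \omega}}{4}

Both cases combine into a single formula in |ω|:

F(ω) = \frac{\pi \left(1 - 6 \left|{\omega}\right|\right) e^{- 6 \left|{\omega}\right|}}{4}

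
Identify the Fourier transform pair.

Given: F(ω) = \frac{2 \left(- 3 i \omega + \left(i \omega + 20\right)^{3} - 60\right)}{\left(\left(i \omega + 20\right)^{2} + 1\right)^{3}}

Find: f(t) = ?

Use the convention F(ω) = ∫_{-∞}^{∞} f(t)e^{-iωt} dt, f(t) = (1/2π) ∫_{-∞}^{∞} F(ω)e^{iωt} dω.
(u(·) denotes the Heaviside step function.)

f(t) = t^{2} e^{- 20 t} \cos{\left(t \right)} u\left(t\right)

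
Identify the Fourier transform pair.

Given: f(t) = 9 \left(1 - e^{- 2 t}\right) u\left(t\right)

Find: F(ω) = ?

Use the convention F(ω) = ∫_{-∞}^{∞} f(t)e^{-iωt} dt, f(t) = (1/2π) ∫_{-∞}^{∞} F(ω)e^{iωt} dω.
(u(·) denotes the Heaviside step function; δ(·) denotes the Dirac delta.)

F(ω) = 9 \pi \delta\left(\omega\right) - \frac{18 i}{\omega \left(i \omega + 2\right)}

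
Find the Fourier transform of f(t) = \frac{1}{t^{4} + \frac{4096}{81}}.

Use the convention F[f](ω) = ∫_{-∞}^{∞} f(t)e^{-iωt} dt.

F(ω) = \frac{27 \pi e^{- \frac{4 \sqrt{2} \left|{\omega}\right|}{3}} \sin{\left(\frac{4 \sqrt{2} \left|{\omega}\right|}{3} + \frac{\pi}{4} \right)}}{512}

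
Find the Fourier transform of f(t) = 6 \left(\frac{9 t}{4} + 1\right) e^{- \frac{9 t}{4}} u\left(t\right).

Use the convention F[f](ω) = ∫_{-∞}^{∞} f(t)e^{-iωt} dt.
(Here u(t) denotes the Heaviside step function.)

F(ω) = \frac{48 \left(- 2 i \omega - 9\right)}{16 \omega^{2} - 72 i \omega - 81}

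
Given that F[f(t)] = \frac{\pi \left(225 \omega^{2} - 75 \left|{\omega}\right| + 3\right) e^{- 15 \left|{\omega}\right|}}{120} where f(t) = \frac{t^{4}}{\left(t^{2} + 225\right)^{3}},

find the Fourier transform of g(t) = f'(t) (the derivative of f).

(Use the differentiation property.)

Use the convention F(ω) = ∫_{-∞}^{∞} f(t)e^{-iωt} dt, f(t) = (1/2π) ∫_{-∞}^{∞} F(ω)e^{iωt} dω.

F[g](ω) = \frac{i \pi \omega \left(75 \omega^{2} - 25 \left|{\omega}\right| + 1\right) e^{- 15 \left|{\omega}\right|}}{40}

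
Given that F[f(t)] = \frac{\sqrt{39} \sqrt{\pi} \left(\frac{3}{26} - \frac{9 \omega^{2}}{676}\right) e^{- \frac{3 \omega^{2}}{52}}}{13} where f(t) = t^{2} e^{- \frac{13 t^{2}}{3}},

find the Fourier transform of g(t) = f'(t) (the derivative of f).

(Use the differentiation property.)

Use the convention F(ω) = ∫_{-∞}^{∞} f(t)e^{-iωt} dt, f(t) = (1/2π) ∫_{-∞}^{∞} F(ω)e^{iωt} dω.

F[g](ω) = \frac{3 \sqrt{39} i \sqrt{\pi} \omega \left(26 - 3 \omega^{2}\right) e^{- \frac{3 \omega^{2}}{52}}}{8788}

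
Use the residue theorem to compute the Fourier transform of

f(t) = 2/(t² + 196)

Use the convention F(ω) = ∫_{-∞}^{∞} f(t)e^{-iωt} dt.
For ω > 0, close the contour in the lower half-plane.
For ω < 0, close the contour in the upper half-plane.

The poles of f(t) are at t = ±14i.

Let g(z) = f(z)e^{-iωz}; for large |z| the factor e^{-iωz} decays in the lower half-plane when ω > 0 and in the upper half-plane when ω < 0.

Case ω > 0 (lower half-plane, clockwise contour ⇒ F(ω) = -2πi·ΣRes):
  Res_{z = - 14 i} g(z) = \frac{i e^{- 14 \omega}}{14}
  F(ω) = -2πi·ΣRes = \frac{\pi e^{- 14 \omega}}{7}

Case ω < 0 (upper half-plane, counterclockwise contour ⇒ F(ω) = +2πi·ΣRes):
  Res_{z = 14 i} g(z) = - \frac{i e^{14 \omega}}{14}
  F(ω) = 2πi·ΣRes = \frac{\pi e^{14 \omega}}{7}

Both cases combine into a single formula in |ω|:

F(ω) = \frac{\pi e^{- 14 \left|{\omega}\right|}}{7}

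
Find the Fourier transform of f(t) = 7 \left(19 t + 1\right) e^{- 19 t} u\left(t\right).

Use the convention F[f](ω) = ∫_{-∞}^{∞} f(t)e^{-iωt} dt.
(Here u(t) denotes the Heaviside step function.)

F(ω) = \frac{7 \left(- i \omega - 38\right)}{\omega^{2} - 38 i \omega - 361}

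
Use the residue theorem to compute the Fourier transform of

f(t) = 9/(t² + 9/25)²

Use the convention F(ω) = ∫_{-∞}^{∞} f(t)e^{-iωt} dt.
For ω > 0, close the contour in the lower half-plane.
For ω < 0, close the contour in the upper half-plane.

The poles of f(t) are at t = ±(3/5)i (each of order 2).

Let g(z) = f(z)e^{-iωz}; for large |z| the factor e^{-iωz} decays in the lower half-plane when ω > 0 and in the upper half-plane when ω < 0.

Case ω > 0 (lower half-plane, clockwise contour ⇒ F(ω) = -2πi·ΣRes):
  Res_{z = - \frac{3 i}{5}} g(z) = \frac{25 i \left(3 \omega + 5\right) e^{- \frac{3 \omega}{5}}}{12} (pole of order 2)
  F(ω) = -2πi·ΣRes = \frac{25 \pi \left(3 \omega + 5\right) e^{- \frac{3 \omega}{5}}}{6}

Case ω < 0 (upper half-plane, counterclockwise contour ⇒ F(ω) = +2πi·ΣRes):
  Res_{z = \frac{3 i}{5}} g(z) = \frac{25 i \left(3 \omega - 5\right) e^{\frac{3 \omega}{5}}}{12} (pole of order 2)
  F(ω) = 2πi·ΣRes = \frac{25 \pi \left(5 - 3 \omega\right) e^{\frac{3 \omega}{5}}}{6}

Both cases combine into a single formula in |ω|:

F(ω) = \frac{25 \pi \left(3 \left|{\omega}\right| + 5\right) e^{- \frac{3 \left|{\omega}\right|}{5}}}{6}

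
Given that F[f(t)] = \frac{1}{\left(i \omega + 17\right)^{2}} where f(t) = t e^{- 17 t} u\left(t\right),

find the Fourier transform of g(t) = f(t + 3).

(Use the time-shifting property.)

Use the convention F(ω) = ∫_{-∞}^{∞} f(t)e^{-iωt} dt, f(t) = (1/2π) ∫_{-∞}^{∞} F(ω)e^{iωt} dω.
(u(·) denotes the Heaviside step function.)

F[g](ω) = \frac{e^{3 i \omega}}{\left(i \omega + 17\right)^{2}}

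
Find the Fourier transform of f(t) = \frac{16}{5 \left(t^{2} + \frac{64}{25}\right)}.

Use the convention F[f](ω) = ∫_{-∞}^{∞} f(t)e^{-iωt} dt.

F(ω) = 2 \pi e^{- \frac{8 \left|{\omega}\right|}{5}}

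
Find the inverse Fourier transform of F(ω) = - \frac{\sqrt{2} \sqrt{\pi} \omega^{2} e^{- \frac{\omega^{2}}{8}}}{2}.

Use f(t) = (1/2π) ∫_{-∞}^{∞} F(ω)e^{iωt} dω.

f(t) = 2 \left(8 t^{2} - 2\right) e^{- 2 t^{2}}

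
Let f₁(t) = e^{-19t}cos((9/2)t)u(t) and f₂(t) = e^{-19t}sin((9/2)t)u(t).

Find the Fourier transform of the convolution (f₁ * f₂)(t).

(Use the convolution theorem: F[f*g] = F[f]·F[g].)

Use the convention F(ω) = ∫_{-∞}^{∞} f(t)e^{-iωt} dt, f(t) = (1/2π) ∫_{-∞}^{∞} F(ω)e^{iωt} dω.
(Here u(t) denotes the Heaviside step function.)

F[f₁*f₂](ω) = \frac{72 \left(i \omega + 19\right)}{\left(4 \left(i \omega + 19\right)^{2} + 81\right)^{2}}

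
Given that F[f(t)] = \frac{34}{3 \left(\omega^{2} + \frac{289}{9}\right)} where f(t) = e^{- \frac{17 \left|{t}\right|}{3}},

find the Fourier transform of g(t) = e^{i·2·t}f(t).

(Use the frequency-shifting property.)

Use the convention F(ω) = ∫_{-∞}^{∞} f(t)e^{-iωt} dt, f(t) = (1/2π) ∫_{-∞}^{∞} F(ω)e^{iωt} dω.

F[g](ω) = \frac{102}{9 \left(\omega - 2\right)^{2} + 289}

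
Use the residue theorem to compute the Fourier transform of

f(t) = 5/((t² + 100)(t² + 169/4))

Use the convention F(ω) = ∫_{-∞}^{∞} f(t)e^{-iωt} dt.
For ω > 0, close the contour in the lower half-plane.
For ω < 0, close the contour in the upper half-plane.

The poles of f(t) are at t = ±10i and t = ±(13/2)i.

Let g(z) = f(z)e^{-iωz}; for large |z| the factor e^{-iωz} decays in the lower half-plane when ω > 0 and in the upper half-plane when ω < 0.

Case ω > 0 (lower half-plane, clockwise contour ⇒ F(ω) = -2πi·ΣRes):
  Res_{z = - 10 i} g(z) = - \frac{i e^{- 10 \omega}}{231}
  Res_{z = - \frac{13 i}{2}} g(z) = \frac{20 i e^{- \frac{13 \omega}{2}}}{3003}
  F(ω) = -2πi·ΣRes = - \frac{2 \pi e^{- 10 \omega}}{231} + \frac{40 \pi e^{- \frac{13 \omega}{2}}}{3003}

Case ω < 0 (upper half-plane, counterclockwise contour ⇒ F(ω) = +2πi·ΣRes):
  Res_{z = 10 i} g(z) = \frac{i e^{10 \omega}}{231}
  Res_{z = \frac{13 i}{2}} g(z) = - \frac{20 i e^{\frac{13 \omega}{2}}}{3003}
  F(ω) = 2πi·ΣRes = \frac{2 \pi \left(20 e^{\frac{13 \omega}{2}} - 13 e^{10 \omega}\right)}{3003}

Both cases combine into a single formula in |ω|:

F(ω) = - \frac{2 \pi e^{- 10 \left|{\omega}\right|}}{231} + \frac{40 \pi e^{- \frac{13 \left|{\omega}\right|}{2}}}{3003}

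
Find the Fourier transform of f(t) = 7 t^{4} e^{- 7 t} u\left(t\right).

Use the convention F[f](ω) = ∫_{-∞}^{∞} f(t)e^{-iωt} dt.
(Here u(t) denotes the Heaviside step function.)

F(ω) = \frac{168}{\left(i \omega + 7\right)^{5}}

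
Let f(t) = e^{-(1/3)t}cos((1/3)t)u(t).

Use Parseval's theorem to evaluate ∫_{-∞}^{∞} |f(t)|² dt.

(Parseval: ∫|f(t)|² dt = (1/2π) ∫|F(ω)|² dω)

∫|f(t)|² dt = \frac{9}{8}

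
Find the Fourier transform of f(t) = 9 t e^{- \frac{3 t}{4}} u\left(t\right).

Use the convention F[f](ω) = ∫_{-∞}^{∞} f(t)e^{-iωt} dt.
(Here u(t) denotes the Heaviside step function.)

F(ω) = \frac{144}{\left(4 i \omega + 3\right)^{2}}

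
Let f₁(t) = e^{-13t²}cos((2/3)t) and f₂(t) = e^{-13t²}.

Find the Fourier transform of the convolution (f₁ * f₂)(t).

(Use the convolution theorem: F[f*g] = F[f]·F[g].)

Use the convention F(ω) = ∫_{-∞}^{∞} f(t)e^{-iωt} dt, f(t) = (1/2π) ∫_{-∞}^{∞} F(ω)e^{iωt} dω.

F[f₁*f₂](ω) = \frac{\pi e^{- \frac{\omega^{2}}{26} - \frac{1}{117}} \cosh{\left(\frac{\omega}{39} \right)}}{13}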